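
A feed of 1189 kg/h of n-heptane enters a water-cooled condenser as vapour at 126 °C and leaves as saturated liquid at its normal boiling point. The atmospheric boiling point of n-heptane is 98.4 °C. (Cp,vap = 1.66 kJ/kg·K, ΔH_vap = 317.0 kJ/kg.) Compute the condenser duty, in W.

vapour 126→98.4 °C: -45.816 kJ/kg
condensation at 98.4 °C: -317 kJ/kg
Δh = -45.816 + -317 = -362.82 kJ/kg
Q = ṁ·Δh = 1189 kg/h × -362.82 kJ/kg = -431390 kJ/h
|Q| = 119.83 kW = 119830 W

Q_c = 120000 W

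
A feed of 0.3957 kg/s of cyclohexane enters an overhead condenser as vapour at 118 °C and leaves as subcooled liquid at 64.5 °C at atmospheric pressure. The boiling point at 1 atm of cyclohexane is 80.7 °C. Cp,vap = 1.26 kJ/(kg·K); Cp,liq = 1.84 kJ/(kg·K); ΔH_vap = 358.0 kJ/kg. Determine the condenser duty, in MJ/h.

Q_c = 619 MJ/h

vapour 118→80.7 °C: -46.998 kJ/kg
condensation at 80.7 °C: -358 kJ/kg
liquid 80.7→64.5 °C: -29.808 kJ/kg
Δh = -46.998 + -358 + -29.808 = -434.81 kJ/kg
Q = ṁ·Δh = 0.3957 kg/s × -434.81 kJ/kg = -172.05 kJ/s
|Q| = 172.05 kW = 619.39 MJ/h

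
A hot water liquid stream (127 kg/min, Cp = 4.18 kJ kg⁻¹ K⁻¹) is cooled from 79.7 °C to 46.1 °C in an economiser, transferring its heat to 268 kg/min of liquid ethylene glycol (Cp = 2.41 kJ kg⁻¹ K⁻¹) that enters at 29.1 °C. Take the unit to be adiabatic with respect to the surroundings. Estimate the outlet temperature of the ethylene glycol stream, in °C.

T_c,out = 56.7 °C

Heat released by hot stream: Q = 127 × 4.18 × (79.7 − 46.1) = 17837 kJ/min
Energy balance on cold side (adiabatic exchanger): Q = ṁ_c·Cp_c·(T_c,out − T_c,in)
T_c,out = 29.1 + 17837/(268 × 2.41) = 56.716 °C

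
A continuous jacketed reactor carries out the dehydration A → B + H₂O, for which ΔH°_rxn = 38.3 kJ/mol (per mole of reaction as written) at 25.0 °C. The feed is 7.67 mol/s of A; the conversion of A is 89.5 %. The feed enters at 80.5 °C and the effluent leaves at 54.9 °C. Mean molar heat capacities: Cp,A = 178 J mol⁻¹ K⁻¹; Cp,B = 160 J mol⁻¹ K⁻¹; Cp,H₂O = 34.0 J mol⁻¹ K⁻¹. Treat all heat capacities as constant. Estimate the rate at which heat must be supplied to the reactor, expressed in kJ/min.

Q_in = 13900 kJ/min

Extent of reaction ξ = 0.895 × 7.67 = 6.8647 mol/s
Reaction term: ξ·ΔH°_rxn = 6.8647 × 38.3 = 262.92 kJ/s
Sensible, feed 80.5→25 °C: -75.772 kJ/s
Outlet flows (mol/s): A 0.80535, B 6.8647, H₂O 6.8647
Sensible, products 25→54.9 °C: 44.105 kJ/s
Q = ΔH = 231.25 kJ/s = 231.25 kW
Heat supplied = 13875 kJ/min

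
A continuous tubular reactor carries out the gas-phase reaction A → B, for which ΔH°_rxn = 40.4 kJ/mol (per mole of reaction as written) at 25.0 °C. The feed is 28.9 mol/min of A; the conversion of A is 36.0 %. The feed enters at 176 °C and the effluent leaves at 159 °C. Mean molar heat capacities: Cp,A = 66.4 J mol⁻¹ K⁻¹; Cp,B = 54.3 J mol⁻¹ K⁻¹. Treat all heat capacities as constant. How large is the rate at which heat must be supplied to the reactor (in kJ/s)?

Extent of reaction ξ = 0.360 × 28.9 = 10.404 mol/min
Reaction term: ξ·ΔH°_rxn = 10.404 × 40.4 = 420.32 kJ/min
Sensible, feed 176→25 °C: -289.76 kJ/min
Outlet flows (mol/min): A 18.496, B 10.404
Sensible, products 25→159 °C: 240.27 kJ/min
Q = ΔH = 370.83 kJ/min = 6.1805 kW
Heat supplied = 6.1805 kJ/s

Q_in = 6.18 kJ/s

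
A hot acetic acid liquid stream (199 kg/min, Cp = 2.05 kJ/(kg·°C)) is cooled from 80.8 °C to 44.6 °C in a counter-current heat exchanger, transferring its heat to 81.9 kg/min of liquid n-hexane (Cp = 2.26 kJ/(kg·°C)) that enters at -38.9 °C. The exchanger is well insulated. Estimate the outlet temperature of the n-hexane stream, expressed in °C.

Heat released by hot stream: Q = 199 × 2.05 × (80.8 − 44.6) = 14768 kJ/min
Energy balance on cold side (adiabatic exchanger): Q = ṁ_c·Cp_c·(T_c,out − T_c,in)
T_c,out = -38.9 + 14768/(81.9 × 2.26) = 40.885 °C

T_c,out = 40.9 °C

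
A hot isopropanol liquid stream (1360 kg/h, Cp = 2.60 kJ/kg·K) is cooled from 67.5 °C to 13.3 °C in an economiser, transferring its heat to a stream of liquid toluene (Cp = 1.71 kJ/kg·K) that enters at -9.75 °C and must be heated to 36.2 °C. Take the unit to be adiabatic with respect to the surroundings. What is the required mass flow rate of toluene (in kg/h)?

ṁ_c = 2440 kg/h

Heat released by hot stream: Q = 1360 × 2.60 × (67.5 − 13.3) = 191650 kJ/h
Energy balance on cold side (adiabatic exchanger): Q = ṁ_c·Cp_c·(T_c,out − T_c,in)
ṁ_c = 191650 / [1.71 × (36.2 − -9.75)] = 2439.1 kg/h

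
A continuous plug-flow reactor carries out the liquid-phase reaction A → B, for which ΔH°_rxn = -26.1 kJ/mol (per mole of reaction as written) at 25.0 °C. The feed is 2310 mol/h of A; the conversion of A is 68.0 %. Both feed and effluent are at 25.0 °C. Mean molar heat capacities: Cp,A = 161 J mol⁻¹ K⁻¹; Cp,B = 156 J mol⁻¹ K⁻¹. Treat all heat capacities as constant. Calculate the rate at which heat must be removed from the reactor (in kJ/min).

Q_out = 683 kJ/min

Extent of reaction ξ = 0.680 × 2310 = 1570.8 mol/h
Reaction term: ξ·ΔH°_rxn = 1570.8 × -26.1 = -40998 kJ/h
Q = ΔH = -40998 kJ/h = -11.388 kW
Heat removed = 683.3 kJ/min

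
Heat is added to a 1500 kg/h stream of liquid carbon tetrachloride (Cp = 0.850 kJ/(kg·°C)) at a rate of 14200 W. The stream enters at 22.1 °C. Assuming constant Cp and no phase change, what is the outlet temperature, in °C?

T_out = 62.2 °C

Q = 14200 W = 51120 kJ/h
ΔT = Q/(ṁ·Cp) = 51120/(1500×0.850) = 40.094 K
T_out = 22.1 + 40.094 = 62.194 °C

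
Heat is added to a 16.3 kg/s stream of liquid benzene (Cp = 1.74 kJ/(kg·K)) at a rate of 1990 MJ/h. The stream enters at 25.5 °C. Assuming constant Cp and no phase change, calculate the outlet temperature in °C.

Q = 1990 MJ/h = 552.78 kJ/s
ΔT = Q/(ṁ·Cp) = 552.78/(16.3×1.74) = 19.49 K
T_out = 25.5 + 19.49 = 44.99 °C

T_out = 45.0 °C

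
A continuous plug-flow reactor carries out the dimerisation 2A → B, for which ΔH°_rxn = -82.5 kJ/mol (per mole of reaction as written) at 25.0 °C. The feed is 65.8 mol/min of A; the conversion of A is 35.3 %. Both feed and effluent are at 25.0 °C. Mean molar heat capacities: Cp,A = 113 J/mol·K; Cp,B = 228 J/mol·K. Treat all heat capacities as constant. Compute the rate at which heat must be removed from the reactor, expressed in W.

Extent of reaction ξ = 0.353 × 65.8 / 2 = 11.614 mol/min
Reaction term: ξ·ΔH°_rxn = 11.614 × -82.5 = -958.13 kJ/min
Q = ΔH = -958.13 kJ/min = -15.969 kW
Heat removed = 15969 W

Q_out = 16000 W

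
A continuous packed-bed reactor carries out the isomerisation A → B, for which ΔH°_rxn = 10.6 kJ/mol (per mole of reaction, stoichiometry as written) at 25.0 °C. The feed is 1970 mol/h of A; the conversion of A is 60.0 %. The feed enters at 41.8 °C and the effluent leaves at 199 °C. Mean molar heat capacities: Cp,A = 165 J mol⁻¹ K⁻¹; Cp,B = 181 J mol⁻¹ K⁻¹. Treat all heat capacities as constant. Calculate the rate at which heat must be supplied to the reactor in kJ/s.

Q_in = 18.6 kJ/s

Extent of reaction ξ = 0.600 × 1970 = 1182 mol/h
Reaction term: ξ·ΔH°_rxn = 1182 × 10.6 = 12529 kJ/h
Sensible, feed 41.8→25 °C: -5460.8 kJ/h
Outlet flows (mol/h): A 788, B 1182
Sensible, products 25→199 °C: 59849 kJ/h
Q = ΔH = 66918 kJ/h = 18.588 kW
Heat supplied = 18.588 kJ/s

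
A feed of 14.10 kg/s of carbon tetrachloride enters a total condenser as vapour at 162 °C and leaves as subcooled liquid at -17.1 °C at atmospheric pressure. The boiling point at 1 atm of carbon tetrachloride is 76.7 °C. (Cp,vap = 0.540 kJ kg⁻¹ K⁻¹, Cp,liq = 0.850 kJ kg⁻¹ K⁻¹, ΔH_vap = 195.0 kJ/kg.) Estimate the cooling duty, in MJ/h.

vapour 162→76.7 °C: -46.062 kJ/kg
condensation at 76.7 °C: -195 kJ/kg
liquid 76.7→-17.1 °C: -79.73 kJ/kg
Δh = -46.062 + -195 + -79.73 = -320.79 kJ/kg
Q = ṁ·Δh = 14.10 kg/s × -320.79 kJ/kg = -4523.2 kJ/s
|Q| = 4523.2 kW = 16283 MJ/h

Q_c = 16300 MJ/h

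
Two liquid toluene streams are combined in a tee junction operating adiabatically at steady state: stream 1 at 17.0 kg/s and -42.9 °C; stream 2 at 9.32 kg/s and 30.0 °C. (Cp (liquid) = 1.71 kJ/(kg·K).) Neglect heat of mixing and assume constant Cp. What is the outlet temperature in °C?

T_out = -17.1 °C

Adiabatic, steady state ⇒ Σ ṁᵢCp,ᵢ(T_out − Tᵢ) = 0
T_out = Σ ṁᵢCp,ᵢTᵢ / Σ ṁᵢCp,ᵢ
      = -768.99 / 45.007 = -17.086 °C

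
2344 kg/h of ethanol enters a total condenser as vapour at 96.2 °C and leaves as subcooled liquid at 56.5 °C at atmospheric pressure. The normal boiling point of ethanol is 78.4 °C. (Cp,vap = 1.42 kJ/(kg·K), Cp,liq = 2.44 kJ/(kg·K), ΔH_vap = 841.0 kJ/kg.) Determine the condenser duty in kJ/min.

vapour 96.2→78.4 °C: -25.276 kJ/kg
condensation at 78.4 °C: -841 kJ/kg
liquid 78.4→56.5 °C: -53.436 kJ/kg
Δh = -25.276 + -841 + -53.436 = -919.71 kJ/kg
Q = ṁ·Δh = 2344 kg/h × -919.71 kJ/kg = -2.1558e+06 kJ/h
|Q| = 598.83 kW = 35930 kJ/min

Q_c = 35900 kJ/min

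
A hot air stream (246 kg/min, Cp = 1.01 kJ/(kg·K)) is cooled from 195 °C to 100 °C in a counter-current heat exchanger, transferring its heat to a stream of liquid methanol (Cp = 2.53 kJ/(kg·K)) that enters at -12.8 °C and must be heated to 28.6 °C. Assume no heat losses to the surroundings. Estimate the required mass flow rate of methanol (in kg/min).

ṁ_c = 225 kg/min

Heat released by hot stream: Q = 246 × 1.01 × (195 − 100) = 23604 kJ/min
Energy balance on cold side (adiabatic exchanger): Q = ṁ_c·Cp_c·(T_c,out − T_c,in)
ṁ_c = 23604 / [2.53 × (28.6 − -12.8)] = 225.35 kg/min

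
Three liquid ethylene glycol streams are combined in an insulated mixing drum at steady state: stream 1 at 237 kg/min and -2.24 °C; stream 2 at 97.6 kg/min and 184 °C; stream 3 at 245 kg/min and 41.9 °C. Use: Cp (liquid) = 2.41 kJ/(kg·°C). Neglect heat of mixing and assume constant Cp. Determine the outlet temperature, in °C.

Energy balance with Q = 0: Σ ṁᵢCp,ᵢ(T_out − Tᵢ) = 0
T_out = Σ ṁᵢCp,ᵢTᵢ / Σ ṁᵢCp,ᵢ
      = 66740 / 1396.8 = 47.78 °C

T_out = 47.8 °C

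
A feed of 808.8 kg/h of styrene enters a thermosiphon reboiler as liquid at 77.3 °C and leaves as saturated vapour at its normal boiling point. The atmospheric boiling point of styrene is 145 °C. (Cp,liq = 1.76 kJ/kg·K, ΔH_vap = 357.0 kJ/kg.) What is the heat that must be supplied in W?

Q = 107000 W

liquid 77.3→145 °C: 119.15 kJ/kg
vaporisation at 145 °C: 357 kJ/kg
Δh = 119.15 + 357 = 476.15 kJ/kg
Q = ṁ·Δh = 808.8 kg/h × 476.15 kJ/kg = 385110 kJ/h
|Q| = 106.98 kW = 106980 W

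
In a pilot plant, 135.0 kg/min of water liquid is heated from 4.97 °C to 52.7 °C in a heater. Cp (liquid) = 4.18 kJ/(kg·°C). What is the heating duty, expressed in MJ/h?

Q = 1620 MJ/h

Q = ṁ·Cp·ΔT = 135.0 × 4.18 × (52.7 − 4.97) = 26934 kJ/min
Converting: 26934 / 60 s = 448.9 kW
Heating duty = 1616 MJ/h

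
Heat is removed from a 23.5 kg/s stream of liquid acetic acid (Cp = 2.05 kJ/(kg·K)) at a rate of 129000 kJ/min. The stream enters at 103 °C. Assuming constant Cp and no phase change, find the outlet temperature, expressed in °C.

Q = 129000 kJ/min = 2150 kJ/s
ΔT = Q/(ṁ·Cp) = 2150/(23.5×2.05) = 44.629 K
T_out = 103 − 44.629 = 58.371 °C

T_out = 58.4 °C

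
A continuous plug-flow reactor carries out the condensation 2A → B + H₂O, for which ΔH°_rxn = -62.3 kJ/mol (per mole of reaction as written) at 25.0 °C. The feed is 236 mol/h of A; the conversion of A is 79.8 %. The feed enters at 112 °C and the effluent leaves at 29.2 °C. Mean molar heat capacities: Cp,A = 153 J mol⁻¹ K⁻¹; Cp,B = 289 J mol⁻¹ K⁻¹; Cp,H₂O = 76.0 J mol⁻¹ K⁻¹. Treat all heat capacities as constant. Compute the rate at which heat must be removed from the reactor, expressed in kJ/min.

Extent of reaction ξ = 0.798 × 236 / 2 = 94.164 mol/h
Reaction term: ξ·ΔH°_rxn = 94.164 × -62.3 = -5866.4 kJ/h
Sensible, feed 112→25 °C: -3141.4 kJ/h
Outlet flows (mol/h): A 47.672, B 94.164, H₂O 94.164
Sensible, products 25→29.2 °C: 174.99 kJ/h
Q = ΔH = -8832.8 kJ/h = -2.4536 kW
Heat removed = 147.21 kJ/min

Q_out = 147 kJ/min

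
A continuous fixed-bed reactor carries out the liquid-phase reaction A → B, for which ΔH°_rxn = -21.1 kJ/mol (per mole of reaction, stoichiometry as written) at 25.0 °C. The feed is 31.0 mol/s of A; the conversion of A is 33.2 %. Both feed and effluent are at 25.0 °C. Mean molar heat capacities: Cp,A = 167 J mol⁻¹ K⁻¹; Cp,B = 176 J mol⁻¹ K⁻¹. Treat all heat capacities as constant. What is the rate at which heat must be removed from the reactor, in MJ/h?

Extent of reaction ξ = 0.332 × 31.0 = 10.292 mol/s
Reaction term: ξ·ΔH°_rxn = 10.292 × -21.1 = -217.16 kJ/s
Q = ΔH = -217.16 kJ/s = -217.16 kW
Heat removed = 781.78 MJ/h

Q_out = 782 MJ/h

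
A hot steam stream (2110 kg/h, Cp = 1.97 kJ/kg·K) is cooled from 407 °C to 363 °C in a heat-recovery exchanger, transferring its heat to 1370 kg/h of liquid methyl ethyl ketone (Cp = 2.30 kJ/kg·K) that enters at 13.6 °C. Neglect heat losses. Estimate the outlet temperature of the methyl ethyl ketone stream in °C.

T_c,out = 71.6 °C

Heat released by hot stream: Q = 2110 × 1.97 × (407 − 363) = 182890 kJ/h
Energy balance on cold side (adiabatic exchanger): Q = ṁ_c·Cp_c·(T_c,out − T_c,in)
T_c,out = 13.6 + 182890/(1370 × 2.30) = 71.643 °C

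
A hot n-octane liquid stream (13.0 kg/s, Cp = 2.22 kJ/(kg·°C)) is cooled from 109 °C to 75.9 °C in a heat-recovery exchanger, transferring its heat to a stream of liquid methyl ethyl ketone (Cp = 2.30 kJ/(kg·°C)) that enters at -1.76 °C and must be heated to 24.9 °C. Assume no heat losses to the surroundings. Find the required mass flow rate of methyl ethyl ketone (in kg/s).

ṁ_c = 15.6 kg/s

Heat released by hot stream: Q = 13.0 × 2.22 × (109 − 75.9) = 955.27 kJ/s
Energy balance on cold side (adiabatic exchanger): Q = ṁ_c·Cp_c·(T_c,out − T_c,in)
ṁ_c = 955.27 / [2.30 × (24.9 − -1.76)] = 15.579 kg/s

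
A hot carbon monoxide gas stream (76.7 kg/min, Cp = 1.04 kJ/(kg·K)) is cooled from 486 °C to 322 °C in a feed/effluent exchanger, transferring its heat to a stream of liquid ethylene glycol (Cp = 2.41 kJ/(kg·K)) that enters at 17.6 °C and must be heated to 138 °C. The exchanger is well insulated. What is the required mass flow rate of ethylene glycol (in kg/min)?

Heat released by hot stream: Q = 76.7 × 1.04 × (486 − 322) = 13082 kJ/min
Energy balance on cold side (adiabatic exchanger): Q = ṁ_c·Cp_c·(T_c,out − T_c,in)
ṁ_c = 13082 / [2.41 × (138 − 17.6)] = 45.085 kg/min

ṁ_c = 45.1 kg/min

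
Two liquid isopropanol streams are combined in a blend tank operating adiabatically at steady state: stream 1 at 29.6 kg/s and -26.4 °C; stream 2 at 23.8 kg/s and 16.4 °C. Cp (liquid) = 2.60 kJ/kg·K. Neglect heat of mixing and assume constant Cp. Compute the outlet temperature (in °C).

T_out = -7.32 °C

Energy balance with Q = 0: Σ ṁᵢCp,ᵢ(T_out − Tᵢ) = 0
Σ ṁᵢCp,ᵢTᵢ = 29.6×2.60×-26.4 + 23.8×2.60×16.4 = -1016.9
Σ ṁᵢCp,ᵢ = 29.6×2.60 + 23.8×2.60 = 138.84
T_out = -1016.9 / 138.84 = -7.3243 °C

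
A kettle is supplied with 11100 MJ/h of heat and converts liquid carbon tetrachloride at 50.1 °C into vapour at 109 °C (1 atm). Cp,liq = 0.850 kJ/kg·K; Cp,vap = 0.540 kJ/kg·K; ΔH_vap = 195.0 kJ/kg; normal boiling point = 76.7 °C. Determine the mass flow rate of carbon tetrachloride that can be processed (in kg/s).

Δh = 0.850×(76.7−50.1) + 195.0 + 0.540×(109−76.7) = 235.05 kJ/kg
Q = 11100 MJ/h = 3083.3 kJ/s = 3083.3 kJ/s
ṁ = Q/Δh = 3083.3 / 235.05 = 13.118 kg/s

ṁ = 13.1 kg/s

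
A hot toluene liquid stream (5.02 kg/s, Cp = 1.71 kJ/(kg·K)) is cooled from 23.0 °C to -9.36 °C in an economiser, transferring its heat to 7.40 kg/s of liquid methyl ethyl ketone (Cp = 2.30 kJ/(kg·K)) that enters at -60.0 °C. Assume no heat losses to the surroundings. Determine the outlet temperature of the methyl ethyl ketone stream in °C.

T_c,out = -43.7 °C

Heat released by hot stream: Q = 5.02 × 1.71 × (23.0 − -9.36) = 277.78 kJ/s
Energy balance on cold side (adiabatic exchanger): Q = ṁ_c·Cp_c·(T_c,out − T_c,in)
T_c,out = -60.0 + 277.78/(7.40 × 2.30) = -43.679 °C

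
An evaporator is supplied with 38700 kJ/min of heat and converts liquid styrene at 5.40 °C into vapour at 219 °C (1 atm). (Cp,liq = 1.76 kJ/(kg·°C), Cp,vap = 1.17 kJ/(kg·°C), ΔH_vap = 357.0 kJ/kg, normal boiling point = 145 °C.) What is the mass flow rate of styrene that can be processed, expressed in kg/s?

Δh = 1.76×(145−5.40) + 357.0 + 1.17×(219−145) = 689.28 kJ/kg
Q = 38700 kJ/min = 645 kJ/s = 645 kJ/s
ṁ = Q/Δh = 645 / 689.28 = 0.93576 kg/s

ṁ = 0.936 kg/s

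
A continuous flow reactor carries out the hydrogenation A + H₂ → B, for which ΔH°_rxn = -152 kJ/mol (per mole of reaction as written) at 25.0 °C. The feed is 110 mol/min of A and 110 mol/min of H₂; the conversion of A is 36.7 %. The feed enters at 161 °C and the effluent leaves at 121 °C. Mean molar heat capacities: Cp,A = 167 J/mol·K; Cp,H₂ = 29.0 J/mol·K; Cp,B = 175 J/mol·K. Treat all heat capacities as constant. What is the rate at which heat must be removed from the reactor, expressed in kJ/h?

Q_out = 425000 kJ/h

Extent of reaction ξ = 0.367 × 110 = 40.37 mol/min
Reaction term: ξ·ΔH°_rxn = 40.37 × -152 = -6136.2 kJ/min
Sensible, feed 161→25 °C: -2932.2 kJ/min
Outlet flows (mol/min): A 69.63, H₂ 69.63, B 40.37
Sensible, products 25→121 °C: 1988.4 kJ/min
Q = ΔH = -7080 kJ/min = -118 kW
Heat removed = 424800 kJ/h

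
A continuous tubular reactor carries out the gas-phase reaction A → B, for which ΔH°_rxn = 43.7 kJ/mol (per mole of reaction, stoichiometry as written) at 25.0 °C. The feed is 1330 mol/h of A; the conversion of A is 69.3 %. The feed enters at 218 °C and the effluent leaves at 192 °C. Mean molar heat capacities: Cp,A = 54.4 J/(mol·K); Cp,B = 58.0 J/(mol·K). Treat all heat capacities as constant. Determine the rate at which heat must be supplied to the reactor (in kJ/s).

Extent of reaction ξ = 0.693 × 1330 = 921.69 mol/h
Reaction term: ξ·ΔH°_rxn = 921.69 × 43.7 = 40278 kJ/h
Sensible, feed 218→25 °C: -13964 kJ/h
Outlet flows (mol/h): A 408.31, B 921.69
Sensible, products 25→192 °C: 12637 kJ/h
Q = ΔH = 38951 kJ/h = 10.82 kW
Heat supplied = 10.82 kJ/s

Q_in = 10.8 kJ/s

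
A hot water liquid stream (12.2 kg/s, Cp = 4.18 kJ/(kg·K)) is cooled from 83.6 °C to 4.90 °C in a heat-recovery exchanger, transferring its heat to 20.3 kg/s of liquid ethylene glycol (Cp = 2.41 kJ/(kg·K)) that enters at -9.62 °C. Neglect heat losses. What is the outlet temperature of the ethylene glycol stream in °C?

T_c,out = 72.4 °C

Heat released by hot stream: Q = 12.2 × 4.18 × (83.6 − 4.90) = 4013.4 kJ/s
Energy balance on cold side (adiabatic exchanger): Q = ṁ_c·Cp_c·(T_c,out − T_c,in)
T_c,out = -9.62 + 4013.4/(20.3 × 2.41) = 72.415 °C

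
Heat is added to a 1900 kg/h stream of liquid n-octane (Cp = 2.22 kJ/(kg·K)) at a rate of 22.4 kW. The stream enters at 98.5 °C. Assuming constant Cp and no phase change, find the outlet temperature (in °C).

Q = 22.4 kW = 80640 kJ/h
ΔT = Q/(ṁ·Cp) = 80640/(1900×2.22) = 19.118 K
T_out = 98.5 + 19.118 = 117.62 °C

T_out = 118 °C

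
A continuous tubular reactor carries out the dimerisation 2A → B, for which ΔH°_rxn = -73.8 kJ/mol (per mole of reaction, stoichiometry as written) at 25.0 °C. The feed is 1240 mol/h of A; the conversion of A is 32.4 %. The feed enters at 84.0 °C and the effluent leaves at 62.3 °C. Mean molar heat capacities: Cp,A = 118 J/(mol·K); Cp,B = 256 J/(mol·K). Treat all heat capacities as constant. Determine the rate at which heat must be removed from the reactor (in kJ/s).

Extent of reaction ξ = 0.324 × 1240 / 2 = 200.88 mol/h
Reaction term: ξ·ΔH°_rxn = 200.88 × -73.8 = -14825 kJ/h
Sensible, feed 84.0→25 °C: -8632.9 kJ/h
Outlet flows (mol/h): A 838.24, B 200.88
Sensible, products 25→62.3 °C: 5607.6 kJ/h
Q = ΔH = -17850 kJ/h = -4.9584 kW
Heat removed = 4.9584 kJ/s

Q_out = 4.96 kJ/s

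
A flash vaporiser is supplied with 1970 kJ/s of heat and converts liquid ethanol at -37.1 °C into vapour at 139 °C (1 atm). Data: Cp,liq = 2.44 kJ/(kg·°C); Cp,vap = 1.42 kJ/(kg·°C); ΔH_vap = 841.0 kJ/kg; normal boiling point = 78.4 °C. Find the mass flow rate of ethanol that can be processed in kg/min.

Δh = 2.44×(78.4−-37.1) + 841.0 + 1.42×(139−78.4) = 1208.9 kJ/kg
Q = 1970 kJ/s = 1970 kJ/s = 118200 kJ/min
ṁ = Q/Δh = 118200 / 1208.9 = 97.777 kg/min

ṁ = 97.8 kg/min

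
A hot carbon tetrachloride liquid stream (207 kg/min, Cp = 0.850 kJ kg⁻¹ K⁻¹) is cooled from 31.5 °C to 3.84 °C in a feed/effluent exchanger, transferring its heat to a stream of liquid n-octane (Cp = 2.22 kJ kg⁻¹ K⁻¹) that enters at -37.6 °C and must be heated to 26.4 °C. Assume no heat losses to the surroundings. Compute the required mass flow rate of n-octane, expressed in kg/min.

ṁ_c = 34.3 kg/min

Heat released by hot stream: Q = 207 × 0.850 × (31.5 − 3.84) = 4866.8 kJ/min
Energy balance on cold side (adiabatic exchanger): Q = ṁ_c·Cp_c·(T_c,out − T_c,in)
ṁ_c = 4866.8 / [2.22 × (26.4 − -37.6)] = 34.254 kg/min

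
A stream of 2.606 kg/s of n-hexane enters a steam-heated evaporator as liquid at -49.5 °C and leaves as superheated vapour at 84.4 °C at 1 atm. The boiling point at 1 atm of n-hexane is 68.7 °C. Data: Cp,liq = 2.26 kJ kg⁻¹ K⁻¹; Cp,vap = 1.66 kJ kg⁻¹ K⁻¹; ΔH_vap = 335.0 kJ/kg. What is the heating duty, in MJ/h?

Q = 5890 MJ/h

liquid -49.5→68.7 °C: 267.13 kJ/kg
vaporisation at 68.7 °C: 335 kJ/kg
vapour 68.7→84.4 °C: 26.062 kJ/kg
Δh = 267.13 + 335 + 26.062 = 628.19 kJ/kg
Q = ṁ·Δh = 2.606 kg/s × 628.19 kJ/kg = 1637.1 kJ/s
|Q| = 1637.1 kW = 5893.5 MJ/h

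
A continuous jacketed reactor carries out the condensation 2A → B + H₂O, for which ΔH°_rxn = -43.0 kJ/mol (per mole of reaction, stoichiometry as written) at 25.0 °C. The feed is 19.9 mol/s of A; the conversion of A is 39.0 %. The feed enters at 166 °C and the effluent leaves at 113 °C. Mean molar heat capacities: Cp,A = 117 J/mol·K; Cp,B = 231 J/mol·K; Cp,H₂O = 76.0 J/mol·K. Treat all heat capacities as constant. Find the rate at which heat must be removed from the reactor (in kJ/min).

Extent of reaction ξ = 0.390 × 19.9 / 2 = 3.8805 mol/s
Reaction term: ξ·ΔH°_rxn = 3.8805 × -43.0 = -166.86 kJ/s
Sensible, feed 166→25 °C: -328.29 kJ/s
Outlet flows (mol/s): A 12.139, B 3.8805, H₂O 3.8805
Sensible, products 25→113 °C: 229.82 kJ/s
Q = ΔH = -265.33 kJ/s = -265.33 kW
Heat removed = 15920 kJ/min

Q_out = 15900 kJ/min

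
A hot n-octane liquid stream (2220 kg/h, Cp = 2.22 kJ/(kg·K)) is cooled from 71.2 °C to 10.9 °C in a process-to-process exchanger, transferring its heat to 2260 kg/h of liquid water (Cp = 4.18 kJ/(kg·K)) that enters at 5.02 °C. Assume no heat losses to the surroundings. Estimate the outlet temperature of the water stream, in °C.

T_c,out = 36.5 °C

Heat released by hot stream: Q = 2220 × 2.22 × (71.2 − 10.9) = 297180 kJ/h
Energy balance on cold side (adiabatic exchanger): Q = ṁ_c·Cp_c·(T_c,out − T_c,in)
T_c,out = 5.02 + 297180/(2260 × 4.18) = 36.479 °C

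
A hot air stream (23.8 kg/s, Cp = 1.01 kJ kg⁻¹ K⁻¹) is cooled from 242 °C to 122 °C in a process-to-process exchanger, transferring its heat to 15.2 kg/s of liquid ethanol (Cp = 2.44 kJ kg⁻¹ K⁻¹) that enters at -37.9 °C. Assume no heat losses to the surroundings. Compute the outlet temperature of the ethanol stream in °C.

Heat released by hot stream: Q = 23.8 × 1.01 × (242 − 122) = 2884.6 kJ/s
Energy balance on cold side (adiabatic exchanger): Q = ṁ_c·Cp_c·(T_c,out − T_c,in)
T_c,out = -37.9 + 2884.6/(15.2 × 2.44) = 39.876 °C

T_c,out = 39.9 °C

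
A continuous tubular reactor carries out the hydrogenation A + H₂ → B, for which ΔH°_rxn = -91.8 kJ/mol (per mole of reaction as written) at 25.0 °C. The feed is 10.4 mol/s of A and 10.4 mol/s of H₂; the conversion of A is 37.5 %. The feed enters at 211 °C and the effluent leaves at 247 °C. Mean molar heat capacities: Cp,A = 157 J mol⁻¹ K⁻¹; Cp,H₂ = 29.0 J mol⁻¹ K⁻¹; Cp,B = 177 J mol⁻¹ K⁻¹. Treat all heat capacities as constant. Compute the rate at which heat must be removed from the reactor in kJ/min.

Extent of reaction ξ = 0.375 × 10.4 = 3.9 mol/s
Reaction term: ξ·ΔH°_rxn = 3.9 × -91.8 = -358.02 kJ/s
Sensible, feed 211→25 °C: -359.8 kJ/s
Outlet flows (mol/s): A 6.5, H₂ 6.5, B 3.9
Sensible, products 25→247 °C: 421.64 kJ/s
Q = ΔH = -296.17 kJ/s = -296.17 kW
Heat removed = 17770 kJ/min

Q_out = 17800 kJ/min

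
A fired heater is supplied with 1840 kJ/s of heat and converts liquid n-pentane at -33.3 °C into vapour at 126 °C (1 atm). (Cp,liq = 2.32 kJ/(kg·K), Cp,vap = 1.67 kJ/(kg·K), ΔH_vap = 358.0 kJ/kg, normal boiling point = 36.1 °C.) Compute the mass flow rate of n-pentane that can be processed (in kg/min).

ṁ = 165 kg/min

Δh = 2.32×(36.1−-33.3) + 358.0 + 1.67×(126−36.1) = 669.14 kJ/kg
Q = 1840 kJ/s = 1840 kJ/s = 110400 kJ/min
ṁ = Q/Δh = 110400 / 669.14 = 164.99 kg/min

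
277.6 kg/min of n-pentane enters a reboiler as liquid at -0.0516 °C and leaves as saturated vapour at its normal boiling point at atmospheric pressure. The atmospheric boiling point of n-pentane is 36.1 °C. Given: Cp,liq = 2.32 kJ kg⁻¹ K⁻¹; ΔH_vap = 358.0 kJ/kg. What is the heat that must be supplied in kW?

liquid -0.0516→36.1 °C: 83.872 kJ/kg
vaporisation at 36.1 °C: 358 kJ/kg
Δh = 83.872 + 358 = 441.87 kJ/kg
Q = ṁ·Δh = 277.6 kg/min × 441.87 kJ/kg = 122660 kJ/min
|Q| = 2044.4 kW

Q = 2040 kW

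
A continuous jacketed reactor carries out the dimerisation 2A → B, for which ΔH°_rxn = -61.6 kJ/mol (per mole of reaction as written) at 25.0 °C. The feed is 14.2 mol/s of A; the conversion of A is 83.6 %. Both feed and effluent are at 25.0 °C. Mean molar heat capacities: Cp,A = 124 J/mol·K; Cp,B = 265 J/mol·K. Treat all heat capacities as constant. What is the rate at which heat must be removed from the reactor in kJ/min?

Extent of reaction ξ = 0.836 × 14.2 / 2 = 5.9356 mol/s
Reaction term: ξ·ΔH°_rxn = 5.9356 × -61.6 = -365.63 kJ/s
Q = ΔH = -365.63 kJ/s = -365.63 kW
Heat removed = 21938 kJ/min

Q_out = 21900 kJ/min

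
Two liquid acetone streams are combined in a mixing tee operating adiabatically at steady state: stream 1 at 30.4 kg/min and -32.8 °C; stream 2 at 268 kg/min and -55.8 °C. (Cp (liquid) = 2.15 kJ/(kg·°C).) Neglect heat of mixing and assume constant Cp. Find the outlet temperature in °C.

No heat crosses the boundary, so H_out = H_in.
T_out = Σ ṁᵢCp,ᵢTᵢ / Σ ṁᵢCp,ᵢ
      = -34296 / 641.56 = -53.457 °C

T_out = -53.5 °C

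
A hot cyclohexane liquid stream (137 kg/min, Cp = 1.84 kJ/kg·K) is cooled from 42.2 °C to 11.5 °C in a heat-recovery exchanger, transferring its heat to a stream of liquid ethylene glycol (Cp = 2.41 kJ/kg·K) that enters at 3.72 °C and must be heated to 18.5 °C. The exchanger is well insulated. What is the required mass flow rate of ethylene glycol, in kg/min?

Heat released by hot stream: Q = 137 × 1.84 × (42.2 − 11.5) = 7738.9 kJ/min
Energy balance on cold side (adiabatic exchanger): Q = ṁ_c·Cp_c·(T_c,out − T_c,in)
ṁ_c = 7738.9 / [2.41 × (18.5 − 3.72)] = 217.26 kg/min

ṁ_c = 217 kg/min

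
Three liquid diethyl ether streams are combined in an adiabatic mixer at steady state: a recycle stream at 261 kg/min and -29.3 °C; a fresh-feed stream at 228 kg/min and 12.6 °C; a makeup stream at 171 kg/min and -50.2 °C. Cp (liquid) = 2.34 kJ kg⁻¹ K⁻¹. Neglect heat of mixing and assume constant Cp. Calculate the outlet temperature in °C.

Adiabatic, steady state ⇒ Σ ṁᵢCp,ᵢ(T_out − Tᵢ) = 0
Σ ṁᵢCp,ᵢTᵢ = 261×2.34×-29.3 + 228×2.34×12.6 + 171×2.34×-50.2 = -31259
Σ ṁᵢCp,ᵢ = 261×2.34 + 228×2.34 + 171×2.34 = 1544.4
T_out = -31259 / 1544.4 = -20.24 °C

T_out = -20.2 °C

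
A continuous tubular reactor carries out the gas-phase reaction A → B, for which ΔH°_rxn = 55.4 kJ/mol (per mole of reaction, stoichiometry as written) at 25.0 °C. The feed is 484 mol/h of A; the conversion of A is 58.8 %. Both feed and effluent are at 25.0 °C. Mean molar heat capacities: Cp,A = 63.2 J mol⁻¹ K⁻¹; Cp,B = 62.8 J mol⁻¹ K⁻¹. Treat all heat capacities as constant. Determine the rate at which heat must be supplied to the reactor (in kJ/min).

Q_in = 263 kJ/min

Extent of reaction ξ = 0.588 × 484 = 284.59 mol/h
Reaction term: ξ·ΔH°_rxn = 284.59 × 55.4 = 15766 kJ/h
Q = ΔH = 15766 kJ/h = 4.3796 kW
Heat supplied = 262.77 kJ/min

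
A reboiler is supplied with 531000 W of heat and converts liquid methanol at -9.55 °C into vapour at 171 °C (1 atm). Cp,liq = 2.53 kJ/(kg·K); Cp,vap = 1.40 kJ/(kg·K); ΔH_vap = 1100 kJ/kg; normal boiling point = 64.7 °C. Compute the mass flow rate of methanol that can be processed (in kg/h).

Δh = 2.53×(64.7−-9.55) + 1100 + 1.40×(171−64.7) = 1436.7 kJ/kg
Q = 531000 W = 531 kJ/s = 1.9116e+06 kJ/h
ṁ = Q/Δh = 1.9116e+06 / 1436.7 = 1330.6 kg/h

ṁ = 1330 kg/h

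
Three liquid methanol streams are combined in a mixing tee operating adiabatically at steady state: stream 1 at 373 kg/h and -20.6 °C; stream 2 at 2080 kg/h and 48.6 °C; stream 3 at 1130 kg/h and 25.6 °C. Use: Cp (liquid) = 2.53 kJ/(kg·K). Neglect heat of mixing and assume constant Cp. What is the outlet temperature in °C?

T_out = 34.1 °C

Energy balance with Q = 0: Σ ṁᵢCp,ᵢ(T_out − Tᵢ) = 0
Σ ṁᵢCp,ᵢTᵢ = 373×2.53×-20.6 + 2080×2.53×48.6 + 1130×2.53×25.6 = 309500
Σ ṁᵢCp,ᵢ = 373×2.53 + 2080×2.53 + 1130×2.53 = 9065
T_out = 309500 / 9065 = 34.142 °C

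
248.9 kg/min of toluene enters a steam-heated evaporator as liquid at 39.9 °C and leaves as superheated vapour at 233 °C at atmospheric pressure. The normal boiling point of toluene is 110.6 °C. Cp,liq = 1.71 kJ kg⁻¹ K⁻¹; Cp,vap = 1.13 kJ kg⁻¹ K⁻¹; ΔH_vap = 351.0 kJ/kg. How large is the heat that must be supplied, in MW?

liquid 39.9→110.6 °C: 120.9 kJ/kg
vaporisation at 110.6 °C: 351 kJ/kg
vapour 110.6→233 °C: 138.31 kJ/kg
Δh = 120.9 + 351 + 138.31 = 610.21 kJ/kg
Q = ṁ·Δh = 248.9 kg/min × 610.21 kJ/kg = 151880 kJ/min
|Q| = 2531.4 kW = 2.5314 MW

Q = 2.53 MW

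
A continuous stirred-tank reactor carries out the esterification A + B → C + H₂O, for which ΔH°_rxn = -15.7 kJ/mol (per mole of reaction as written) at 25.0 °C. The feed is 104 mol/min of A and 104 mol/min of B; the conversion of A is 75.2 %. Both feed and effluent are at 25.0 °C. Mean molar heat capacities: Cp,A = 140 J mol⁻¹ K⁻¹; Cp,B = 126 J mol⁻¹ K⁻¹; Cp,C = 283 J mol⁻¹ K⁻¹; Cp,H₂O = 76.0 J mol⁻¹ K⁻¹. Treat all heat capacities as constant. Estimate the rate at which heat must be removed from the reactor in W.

Q_out = 20500 W

Extent of reaction ξ = 0.752 × 104 = 78.208 mol/min
Reaction term: ξ·ΔH°_rxn = 78.208 × -15.7 = -1227.9 kJ/min
Q = ΔH = -1227.9 kJ/min = -20.464 kW
Heat removed = 20464 W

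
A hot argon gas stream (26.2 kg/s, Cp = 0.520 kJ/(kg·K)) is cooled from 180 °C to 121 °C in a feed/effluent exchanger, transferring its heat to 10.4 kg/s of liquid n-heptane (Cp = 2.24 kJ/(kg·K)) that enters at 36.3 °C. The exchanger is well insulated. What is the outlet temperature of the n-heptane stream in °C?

Heat released by hot stream: Q = 26.2 × 0.520 × (180 − 121) = 803.82 kJ/s
Energy balance on cold side (adiabatic exchanger): Q = ṁ_c·Cp_c·(T_c,out − T_c,in)
T_c,out = 36.3 + 803.82/(10.4 × 2.24) = 70.804 °C

T_c,out = 70.8 °C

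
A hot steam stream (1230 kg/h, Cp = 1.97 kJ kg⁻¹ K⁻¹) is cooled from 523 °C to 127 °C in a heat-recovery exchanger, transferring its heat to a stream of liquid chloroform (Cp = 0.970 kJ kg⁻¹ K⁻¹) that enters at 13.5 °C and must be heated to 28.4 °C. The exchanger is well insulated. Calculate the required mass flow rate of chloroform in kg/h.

Heat released by hot stream: Q = 1230 × 1.97 × (523 − 127) = 959550 kJ/h
Energy balance on cold side (adiabatic exchanger): Q = ṁ_c·Cp_c·(T_c,out − T_c,in)
ṁ_c = 959550 / [0.970 × (28.4 − 13.5)] = 66391 kg/h

ṁ_c = 66400 kg/h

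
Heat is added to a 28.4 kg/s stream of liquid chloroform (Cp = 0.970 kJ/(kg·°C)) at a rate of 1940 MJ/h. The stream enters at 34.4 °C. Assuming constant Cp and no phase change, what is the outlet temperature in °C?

Q = 1940 MJ/h = 538.89 kJ/s
ΔT = Q/(ṁ·Cp) = 538.89/(28.4×0.970) = 19.562 K
T_out = 34.4 + 19.562 = 53.962 °C

T_out = 54.0 °C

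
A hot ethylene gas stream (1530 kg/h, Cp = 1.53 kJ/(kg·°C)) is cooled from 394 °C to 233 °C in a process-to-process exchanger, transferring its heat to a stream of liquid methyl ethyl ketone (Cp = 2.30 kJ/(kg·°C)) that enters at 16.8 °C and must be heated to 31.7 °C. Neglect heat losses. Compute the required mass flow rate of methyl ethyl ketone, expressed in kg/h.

ṁ_c = 11000 kg/h

Heat released by hot stream: Q = 1530 × 1.53 × (394 − 233) = 376880 kJ/h
Energy balance on cold side (adiabatic exchanger): Q = ṁ_c·Cp_c·(T_c,out − T_c,in)
ṁ_c = 376880 / [2.30 × (31.7 − 16.8)] = 10998 kg/h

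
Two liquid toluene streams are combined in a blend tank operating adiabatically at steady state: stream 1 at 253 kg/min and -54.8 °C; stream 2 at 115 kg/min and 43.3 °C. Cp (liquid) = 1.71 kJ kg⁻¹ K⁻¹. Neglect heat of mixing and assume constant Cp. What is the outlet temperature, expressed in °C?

T_out = -24.1 °C

No heat crosses the boundary, so H_out = H_in.
Σ ṁᵢCp,ᵢTᵢ = 253×1.71×-54.8 + 115×1.71×43.3 = -15193
Σ ṁᵢCp,ᵢ = 253×1.71 + 115×1.71 = 629.28
T_out = -15193 / 629.28 = -24.144 °C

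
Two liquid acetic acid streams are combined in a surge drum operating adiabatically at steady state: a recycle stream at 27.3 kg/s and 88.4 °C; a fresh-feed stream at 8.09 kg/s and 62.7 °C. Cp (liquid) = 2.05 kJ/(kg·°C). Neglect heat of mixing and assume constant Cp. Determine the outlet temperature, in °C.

T_out = 82.5 °C

Adiabatic, steady state ⇒ Σ ṁᵢCp,ᵢ(T_out − Tᵢ) = 0
Σ ṁᵢCp,ᵢTᵢ = 27.3×2.05×88.4 + 8.09×2.05×62.7 = 5987.2
Σ ṁᵢCp,ᵢ = 27.3×2.05 + 8.09×2.05 = 72.549
T_out = 5987.2 / 72.549 = 82.525 °C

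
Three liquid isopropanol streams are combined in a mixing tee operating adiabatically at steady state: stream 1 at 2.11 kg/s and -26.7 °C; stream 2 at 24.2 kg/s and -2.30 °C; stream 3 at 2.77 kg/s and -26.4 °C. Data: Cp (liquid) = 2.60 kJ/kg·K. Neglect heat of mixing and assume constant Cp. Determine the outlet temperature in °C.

T_out = -6.37 °C

Energy balance with Q = 0: Σ ṁᵢCp,ᵢ(T_out − Tᵢ) = 0
T_out = Σ ṁᵢCp,ᵢTᵢ / Σ ṁᵢCp,ᵢ
      = -481.32 / 75.608 = -6.3661 °C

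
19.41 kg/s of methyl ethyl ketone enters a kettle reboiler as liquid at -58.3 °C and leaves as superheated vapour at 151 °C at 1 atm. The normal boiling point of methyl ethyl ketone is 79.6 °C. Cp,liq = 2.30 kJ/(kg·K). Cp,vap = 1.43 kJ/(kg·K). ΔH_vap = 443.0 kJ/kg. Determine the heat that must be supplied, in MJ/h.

Q = 60300 MJ/h

liquid -58.3→79.6 °C: 317.17 kJ/kg
vaporisation at 79.6 °C: 443 kJ/kg
vapour 79.6→151 °C: 102.1 kJ/kg
Δh = 317.17 + 443 + 102.1 = 862.27 kJ/kg
Q = ṁ·Δh = 19.41 kg/s × 862.27 kJ/kg = 16737 kJ/s
|Q| = 16737 kW = 60252 MJ/h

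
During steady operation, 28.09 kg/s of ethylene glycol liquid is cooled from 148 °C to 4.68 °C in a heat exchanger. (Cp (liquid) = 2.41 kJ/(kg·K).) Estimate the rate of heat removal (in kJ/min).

Q = ṁ·Cp·ΔT = 28.09 × 2.41 × (4.68 − 148) = -9702.3 kJ/s
Cooling duty = 582140 kJ/min

Q_c = 582000 kJ/min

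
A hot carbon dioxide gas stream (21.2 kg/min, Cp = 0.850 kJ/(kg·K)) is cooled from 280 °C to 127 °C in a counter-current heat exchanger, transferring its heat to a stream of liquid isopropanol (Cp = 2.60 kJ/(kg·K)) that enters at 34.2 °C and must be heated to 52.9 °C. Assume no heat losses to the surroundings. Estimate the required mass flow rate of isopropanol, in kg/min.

Heat released by hot stream: Q = 21.2 × 0.850 × (280 − 127) = 2757.1 kJ/min
Energy balance on cold side (adiabatic exchanger): Q = ṁ_c·Cp_c·(T_c,out − T_c,in)
ṁ_c = 2757.1 / [2.60 × (52.9 − 34.2)] = 56.706 kg/min

ṁ_c = 56.7 kg/min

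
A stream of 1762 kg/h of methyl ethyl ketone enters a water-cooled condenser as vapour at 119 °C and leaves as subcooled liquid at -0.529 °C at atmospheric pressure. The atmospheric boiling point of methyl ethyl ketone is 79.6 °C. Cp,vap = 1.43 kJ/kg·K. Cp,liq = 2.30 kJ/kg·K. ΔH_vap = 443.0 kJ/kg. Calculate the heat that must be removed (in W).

Q_c = 335000 W

vapour 119→79.6 °C: -56.342 kJ/kg
condensation at 79.6 °C: -443 kJ/kg
liquid 79.6→-0.529 °C: -184.3 kJ/kg
Δh = -56.342 + -443 + -184.3 = -683.64 kJ/kg
Q = ṁ·Δh = 1762 kg/h × -683.64 kJ/kg = -1.2046e+06 kJ/h
|Q| = 334.6 kW = 334600 W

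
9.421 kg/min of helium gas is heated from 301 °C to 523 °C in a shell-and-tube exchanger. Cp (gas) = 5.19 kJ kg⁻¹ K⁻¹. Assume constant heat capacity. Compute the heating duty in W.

Q = 181000 W

Q = ṁ·Cp·ΔT = 9.421 × 5.19 × (523 − 301) = 10855 kJ/min
Converting: 10855 / 60 s = 180.91 kW
Heating duty = 180910 W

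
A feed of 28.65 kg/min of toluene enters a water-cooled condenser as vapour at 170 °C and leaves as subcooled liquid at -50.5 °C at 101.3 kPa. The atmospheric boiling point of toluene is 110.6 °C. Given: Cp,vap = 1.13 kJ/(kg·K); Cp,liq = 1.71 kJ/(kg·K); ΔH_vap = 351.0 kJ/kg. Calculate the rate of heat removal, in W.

Q_c = 331000 W

vapour 170→110.6 °C: -67.122 kJ/kg
condensation at 110.6 °C: -351 kJ/kg
liquid 110.6→-50.5 °C: -275.48 kJ/kg
Δh = -67.122 + -351 + -275.48 = -693.6 kJ/kg
Q = ṁ·Δh = 28.65 kg/min × -693.6 kJ/kg = -19872 kJ/min
|Q| = 331.2 kW = 331200 W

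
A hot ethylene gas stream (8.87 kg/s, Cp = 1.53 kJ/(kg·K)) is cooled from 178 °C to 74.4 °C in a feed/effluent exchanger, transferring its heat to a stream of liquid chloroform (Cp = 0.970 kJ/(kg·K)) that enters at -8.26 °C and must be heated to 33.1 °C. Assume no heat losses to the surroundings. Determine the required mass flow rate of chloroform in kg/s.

ṁ_c = 35.0 kg/s

Heat released by hot stream: Q = 8.87 × 1.53 × (178 − 74.4) = 1406 kJ/s
Energy balance on cold side (adiabatic exchanger): Q = ṁ_c·Cp_c·(T_c,out − T_c,in)
ṁ_c = 1406 / [0.970 × (33.1 − -8.26)] = 35.045 kg/s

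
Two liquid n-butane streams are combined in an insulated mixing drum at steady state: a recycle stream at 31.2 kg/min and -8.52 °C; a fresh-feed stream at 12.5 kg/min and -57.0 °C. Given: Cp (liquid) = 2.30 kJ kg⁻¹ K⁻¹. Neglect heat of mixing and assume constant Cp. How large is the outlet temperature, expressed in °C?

T_out = -22.4 °C

Adiabatic, steady state ⇒ Σ ṁᵢCp,ᵢ(T_out − Tᵢ) = 0
Σ ṁᵢCp,ᵢTᵢ = 31.2×2.30×-8.52 + 12.5×2.30×-57.0 = -2250.1
Σ ṁᵢCp,ᵢ = 31.2×2.30 + 12.5×2.30 = 100.51
T_out = -2250.1 / 100.51 = -22.387 °C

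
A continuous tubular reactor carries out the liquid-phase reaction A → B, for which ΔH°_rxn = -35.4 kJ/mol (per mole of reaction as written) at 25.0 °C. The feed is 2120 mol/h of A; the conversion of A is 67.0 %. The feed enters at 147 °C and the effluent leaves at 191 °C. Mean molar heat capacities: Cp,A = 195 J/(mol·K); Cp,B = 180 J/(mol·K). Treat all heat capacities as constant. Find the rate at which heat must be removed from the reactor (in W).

Extent of reaction ξ = 0.670 × 2120 = 1420.4 mol/h
Reaction term: ξ·ΔH°_rxn = 1420.4 × -35.4 = -50282 kJ/h
Sensible, feed 147→25 °C: -50435 kJ/h
Outlet flows (mol/h): A 699.6, B 1420.4
Sensible, products 25→191 °C: 65088 kJ/h
Q = ΔH = -35629 kJ/h = -9.897 kW
Heat removed = 9897 W

Q_out = 9900 W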